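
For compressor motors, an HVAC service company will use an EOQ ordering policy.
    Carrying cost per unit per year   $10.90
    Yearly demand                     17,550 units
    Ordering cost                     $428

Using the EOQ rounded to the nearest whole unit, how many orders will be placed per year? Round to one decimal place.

2DS/H = 2·17,550·428/10.9 = 1,378,238.53
EOQ = √1,378,238.53 ≈ 1,173.98 → Q = 1,174
N = D/Q = 17,550/1,174 ≈ 14.949 orders/yr

14.9 orders per year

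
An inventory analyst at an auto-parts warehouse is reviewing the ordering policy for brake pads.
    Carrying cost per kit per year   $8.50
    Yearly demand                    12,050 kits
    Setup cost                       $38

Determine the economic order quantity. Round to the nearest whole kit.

2DS/H = 2·12,050·38/8.5 = 107,741.18
EOQ = √107,741.18 ≈ 328.24

328 kits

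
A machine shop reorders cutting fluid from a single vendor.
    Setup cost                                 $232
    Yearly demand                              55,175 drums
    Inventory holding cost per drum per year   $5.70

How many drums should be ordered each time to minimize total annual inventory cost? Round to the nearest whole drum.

2,119 drums

EOQ = √(2DS/H) = √(2 × 55,175 × 232 / 5.7)
    = √(4,491,438.60) ≈ 2,119.30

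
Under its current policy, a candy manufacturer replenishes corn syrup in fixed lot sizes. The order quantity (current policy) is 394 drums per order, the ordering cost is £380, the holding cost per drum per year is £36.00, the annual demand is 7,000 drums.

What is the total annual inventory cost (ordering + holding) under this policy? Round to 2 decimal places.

Ordering: D/Q × S = 7,000/394 × £380 = £6,751.27
Holding:  Q/2 × H = 394/2 × £36 = £7,092.00
Total = £6,751.27 + £7,092.00 = £13,843.27

£13,843.27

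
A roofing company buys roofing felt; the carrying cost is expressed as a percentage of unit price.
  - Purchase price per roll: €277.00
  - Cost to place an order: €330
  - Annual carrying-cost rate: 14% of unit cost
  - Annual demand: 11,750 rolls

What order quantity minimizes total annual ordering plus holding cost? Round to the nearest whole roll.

447 rolls

Carrying cost H = €277 × 14% = €38.7800/roll/yr
2DS/H = 2·11,750·330/38.78 = 199,974.21
EOQ = √199,974.21 ≈ 447.18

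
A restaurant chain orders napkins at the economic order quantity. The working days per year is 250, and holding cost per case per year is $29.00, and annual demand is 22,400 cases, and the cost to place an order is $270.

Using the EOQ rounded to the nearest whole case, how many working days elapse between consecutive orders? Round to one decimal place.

2DS/H = 2·22,400·270/29 = 417,103.45
EOQ = √417,103.45 ≈ 645.84 → Q = 646 cases
T = Q/D × 250 days = 646/22,400 × 250 = 7.210 days

7.2 days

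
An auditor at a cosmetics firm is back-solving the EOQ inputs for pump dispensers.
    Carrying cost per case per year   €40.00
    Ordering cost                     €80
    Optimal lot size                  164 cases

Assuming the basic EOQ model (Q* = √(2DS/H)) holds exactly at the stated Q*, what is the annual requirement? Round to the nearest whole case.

Since Q* = (2DS/H)^½, squaring gives Q*²·H = 2DS.
D = Q²H / (2S) = 164² × 40 / (2 × 80) = 6,724.00

6,724 cases per year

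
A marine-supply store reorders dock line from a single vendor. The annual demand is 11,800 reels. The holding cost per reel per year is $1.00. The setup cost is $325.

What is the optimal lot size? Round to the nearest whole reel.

Q* = √(2·D·S / H) = √(2·11,800·325 / 1) = √7,670,000.0 ≈ 2,769.48

2,769 reels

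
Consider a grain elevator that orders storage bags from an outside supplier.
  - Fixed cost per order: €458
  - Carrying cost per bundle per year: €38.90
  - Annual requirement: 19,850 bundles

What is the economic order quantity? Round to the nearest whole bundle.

684 bundles

Optimal lot size Q* = (2 × 19,850 × €458 / €38.9)^½ ≈ 683.68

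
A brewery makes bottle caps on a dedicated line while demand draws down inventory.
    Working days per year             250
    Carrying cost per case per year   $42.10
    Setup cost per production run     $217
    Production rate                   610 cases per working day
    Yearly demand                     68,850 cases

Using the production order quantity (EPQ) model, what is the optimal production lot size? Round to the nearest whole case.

Daily demand d = 68,850/250 = 275.400; p = 610; 1 − d/p = 0.54852
EPQ = √(2DS / (H(1 − d/p)))
    = √(2 × 68,850 × 217 / (42.1 × 0.54852)) ≈ 1,137.52

1,138 cases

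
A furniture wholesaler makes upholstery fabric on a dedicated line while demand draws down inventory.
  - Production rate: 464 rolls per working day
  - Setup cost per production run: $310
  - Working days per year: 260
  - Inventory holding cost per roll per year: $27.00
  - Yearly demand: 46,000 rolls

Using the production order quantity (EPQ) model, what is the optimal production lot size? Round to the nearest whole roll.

Daily demand d = 46,000/260 = 176.923; p = 464; 1 − d/p = 0.61870
EPQ = √(2DS / (H(1 − d/p)))
    = √(2 × 46,000 × 310 / (27 × 0.61870)) ≈ 1,306.63

1,307 rolls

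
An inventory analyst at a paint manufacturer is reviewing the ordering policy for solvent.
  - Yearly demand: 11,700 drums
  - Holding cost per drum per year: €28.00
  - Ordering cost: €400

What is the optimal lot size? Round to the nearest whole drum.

Optimal lot size Q* = (2 × 11,700 × €400 / €28)^½ ≈ 578.17

578 drums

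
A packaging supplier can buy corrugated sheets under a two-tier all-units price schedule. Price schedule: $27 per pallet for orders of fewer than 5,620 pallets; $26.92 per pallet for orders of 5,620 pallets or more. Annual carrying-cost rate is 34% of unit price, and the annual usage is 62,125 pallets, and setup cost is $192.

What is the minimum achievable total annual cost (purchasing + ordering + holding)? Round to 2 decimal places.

$1,692,173.58

H₁ = 34%×$27 = $9.1800;  H₂ = 34%×$26.92 = $9.1528
EOQ₁ = √(2×62,125×192/9.1800) = 1,612.05  (< 5,620, feasible at tier 1)
EOQ₂ = √(2×62,125×192/9.1528) = 1,614.44  (< 5,620 → use Q = 5,620 at tier-2 price)
TC(tier 1 (EOQ₁), Q≈1,612.0) = $1,692,173.58
TC(tier 2, Q≈5,620.0) = $1,700,246.79
Minimum at tier 1 (EOQ₁): $1,692,173.58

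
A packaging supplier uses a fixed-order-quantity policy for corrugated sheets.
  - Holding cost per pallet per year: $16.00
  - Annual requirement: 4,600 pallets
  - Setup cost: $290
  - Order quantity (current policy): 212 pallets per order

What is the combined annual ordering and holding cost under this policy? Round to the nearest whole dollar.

Orders/yr = 4,600/212 = 21.698; ordering cost = 21.698 × $290 = $6,292.45
Average inventory = 212/2 = 106; holding cost = 106 × $16 = $1,696.00
Total = $6,292.45 + $1,696.00 = $7,988.45

$7,988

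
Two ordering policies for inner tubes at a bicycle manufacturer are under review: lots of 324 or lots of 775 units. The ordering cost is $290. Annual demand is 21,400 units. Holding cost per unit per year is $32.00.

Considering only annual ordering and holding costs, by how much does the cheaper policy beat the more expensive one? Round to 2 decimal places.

$3,930.58

For each Q, cost = (D/Q)·S + (Q/2)·H.
TC(324) = (21,400/324)×290 + (324/2)×32 = $24,338.32
TC(775) = (21,400/775)×290 + (775/2)×32 = $20,407.74
Cheaper: Q = 775.  Difference = $3,930.58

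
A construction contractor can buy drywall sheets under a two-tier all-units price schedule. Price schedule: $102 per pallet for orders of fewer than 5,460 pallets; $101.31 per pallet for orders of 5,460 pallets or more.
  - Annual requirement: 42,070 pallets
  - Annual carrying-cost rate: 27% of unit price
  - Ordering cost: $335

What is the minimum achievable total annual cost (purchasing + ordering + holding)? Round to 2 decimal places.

H₁ = 27%×$102 = $27.5400;  H₂ = 27%×$101.31 = $27.3537
EOQ₁ = √(2×42,070×335/27.5400) = 1,011.68  (< 5,460, feasible at tier 1)
EOQ₂ = √(2×42,070×335/27.3537) = 1,015.12  (< 5,460 → use Q = 5,460 at tier-2 price)
TC(tier 1 (EOQ₁), Q≈1,011.7) = $4,319,001.57
TC(tier 2, Q≈5,460.0) = $4,339,368.52
Minimum at tier 1 (EOQ₁): $4,319,001.57

$4,319,001.57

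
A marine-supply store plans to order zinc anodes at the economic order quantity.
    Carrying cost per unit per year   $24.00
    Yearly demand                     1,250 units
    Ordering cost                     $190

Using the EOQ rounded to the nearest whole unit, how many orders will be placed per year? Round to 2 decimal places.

8.87 orders per year

2DS/H = 2·1,250·190/24 = 19,791.67
EOQ = √19,791.67 ≈ 140.68 → Q = 141
Orders per year = D/Q = 1,250 / 141 = 8.865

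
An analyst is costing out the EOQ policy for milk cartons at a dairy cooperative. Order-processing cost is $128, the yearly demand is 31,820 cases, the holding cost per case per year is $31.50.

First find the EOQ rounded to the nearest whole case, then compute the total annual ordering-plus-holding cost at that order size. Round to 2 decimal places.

$16,018.64

EOQ = √(2DS/H) = √(2 × 31,820 × 128 / 31.5)
    = √(258,600.63) ≈ 508.53 → Q = 509 cases
Orders/yr = 31,820/509 = 62.515; ordering cost = 62.515 × $128 = $8,001.89
Average inventory = 509/2 = 254.5; holding cost = 254.5 × $31.5 = $8,016.75
Total = $8,001.89 + $8,016.75 = $16,018.64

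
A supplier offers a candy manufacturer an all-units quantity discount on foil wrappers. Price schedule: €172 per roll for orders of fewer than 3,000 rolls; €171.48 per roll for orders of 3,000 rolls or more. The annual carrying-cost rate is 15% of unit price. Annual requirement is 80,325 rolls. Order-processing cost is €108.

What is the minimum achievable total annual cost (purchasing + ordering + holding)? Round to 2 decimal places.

€13,815,605.70

H₁ = 15%×€172 = €25.8000;  H₂ = 15%×€171.48 = €25.7220
EOQ₁ = √(2×80,325×108/25.8000) = 820.05  (< 3,000, feasible at tier 1)
EOQ₂ = √(2×80,325×108/25.7220) = 821.30  (< 3,000 → use Q = 3,000 at tier-2 price)
TC(tier 1 (EOQ₁), Q≈820.1) = €13,837,057.39
TC(tier 2, Q≈3,000.0) = €13,815,605.70
Minimum at tier 2: €13,815,605.70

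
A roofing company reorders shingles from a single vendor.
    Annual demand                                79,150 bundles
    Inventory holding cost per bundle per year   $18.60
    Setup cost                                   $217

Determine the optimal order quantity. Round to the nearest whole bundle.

2DS/H = 2·79,150·217/18.6 = 1,846,833.33
EOQ = √1,846,833.33 ≈ 1,358.98

1,359 bundles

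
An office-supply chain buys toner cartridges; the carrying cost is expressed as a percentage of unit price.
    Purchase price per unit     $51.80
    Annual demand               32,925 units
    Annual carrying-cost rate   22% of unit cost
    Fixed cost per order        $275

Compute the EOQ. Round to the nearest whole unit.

1,261 units

Holding cost per unit per year: H = 22% × $51.8 = $11.3960
EOQ = √(2DS/H) = √(2 × 32,925 × 275 / 11.396)
    = √(1,589,044.40) ≈ 1,260.57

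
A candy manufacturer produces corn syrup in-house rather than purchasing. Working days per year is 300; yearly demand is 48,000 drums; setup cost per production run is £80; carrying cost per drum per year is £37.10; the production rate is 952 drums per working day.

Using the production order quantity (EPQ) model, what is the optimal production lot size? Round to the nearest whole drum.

Daily demand d = 48,000/300 = 160.000; p = 952; 1 − d/p = 0.83193
EPQ = √(2DS / (H(1 − d/p)))
    = √(2 × 48,000 × 80 / (37.1 × 0.83193)) ≈ 498.83

499 drums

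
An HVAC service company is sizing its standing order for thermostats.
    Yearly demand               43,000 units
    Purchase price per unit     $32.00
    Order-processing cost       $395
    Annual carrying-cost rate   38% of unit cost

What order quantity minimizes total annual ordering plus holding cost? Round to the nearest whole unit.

Carrying cost H = $32 × 38% = $12.1600/unit/yr
2DS/H = 2·43,000·395/12.16 = 2,793,585.53
EOQ = √2,793,585.53 ≈ 1,671.40

1,671 units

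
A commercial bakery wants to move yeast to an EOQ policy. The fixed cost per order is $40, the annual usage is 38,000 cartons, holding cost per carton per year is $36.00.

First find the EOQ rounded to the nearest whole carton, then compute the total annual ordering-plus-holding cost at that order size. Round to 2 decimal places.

2DS/H = 2·38,000·40/36 = 84,444.44
EOQ = √84,444.44 ≈ 290.59 → Q = 291 cartons
Ordering: D/Q × S = 38,000/291 × $40 = $5,223.37
Holding:  Q/2 × H = 291/2 × $36 = $5,238.00
Total = $5,223.37 + $5,238.00 = $10,461.37

$10,461.37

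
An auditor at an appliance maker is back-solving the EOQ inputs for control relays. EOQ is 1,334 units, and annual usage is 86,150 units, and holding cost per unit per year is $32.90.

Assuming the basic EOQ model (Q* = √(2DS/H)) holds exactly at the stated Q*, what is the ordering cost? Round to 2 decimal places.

$339.80

Since Q* = (2DS/H)^½, squaring gives Q*²·H = 2DS.
S = Q²H / (2D) = 1,334² × 32.9 / (2 × 86,150) = 339.7991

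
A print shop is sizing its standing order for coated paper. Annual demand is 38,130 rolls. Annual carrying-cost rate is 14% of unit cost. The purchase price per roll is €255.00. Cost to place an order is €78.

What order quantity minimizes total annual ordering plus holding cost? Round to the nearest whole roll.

Holding cost per roll per year: H = 14% × €255 = €35.7000
EOQ = √(2DS/H) = √(2 × 38,130 × 78 / 35.7)
    = √(166,618.49) ≈ 408.19

408 rolls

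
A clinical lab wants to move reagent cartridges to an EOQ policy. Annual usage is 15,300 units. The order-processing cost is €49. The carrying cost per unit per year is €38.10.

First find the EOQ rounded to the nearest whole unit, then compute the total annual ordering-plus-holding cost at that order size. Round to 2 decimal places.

€7,558.26

EOQ = √(2DS/H) = √(2 × 15,300 × 49 / 38.1)
    = √(39,354.33) ≈ 198.38 → Q = 198 units
Ordering: D/Q × S = 15,300/198 × €49 = €3,786.36
Holding:  Q/2 × H = 198/2 × €38.1 = €3,771.90
Total = €3,786.36 + €3,771.90 = €7,558.26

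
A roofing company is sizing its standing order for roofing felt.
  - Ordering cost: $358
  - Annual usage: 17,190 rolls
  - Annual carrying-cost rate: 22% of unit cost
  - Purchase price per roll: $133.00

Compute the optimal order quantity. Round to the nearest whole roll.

649 rolls

Carrying cost H = $133 × 22% = $29.2600/roll/yr
Q* = √(2·D·S / H) = √(2·17,190·358 / 29.26) = √420,643.9 ≈ 648.57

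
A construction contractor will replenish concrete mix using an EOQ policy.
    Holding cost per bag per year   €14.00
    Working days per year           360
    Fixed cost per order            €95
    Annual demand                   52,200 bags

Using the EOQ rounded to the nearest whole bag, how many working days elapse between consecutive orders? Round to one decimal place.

5.8 days

2DS/H = 2·52,200·95/14 = 708,428.57
EOQ = √708,428.57 ≈ 841.68 → Q = 842 bags
Days between orders = 360 / (D/Q) = 360 / 61.995 ≈ 5.807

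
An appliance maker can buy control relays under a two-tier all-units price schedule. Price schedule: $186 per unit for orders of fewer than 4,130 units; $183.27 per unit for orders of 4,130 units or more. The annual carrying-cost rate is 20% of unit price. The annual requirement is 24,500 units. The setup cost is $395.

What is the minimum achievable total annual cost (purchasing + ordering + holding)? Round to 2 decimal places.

H₁ = 20%×$186 = $37.2000;  H₂ = 20%×$183.27 = $36.6540
EOQ₁ = √(2×24,500×395/37.2000) = 721.32  (< 4,130, feasible at tier 1)
EOQ₂ = √(2×24,500×395/36.6540) = 726.67  (< 4,130 → use Q = 4,130 at tier-2 price)
TC(tier 1 (EOQ₁), Q≈721.3) = $4,583,832.93
TC(tier 2, Q≈4,130.0) = $4,568,148.73
Minimum at tier 2: $4,568,148.73

$4,568,148.73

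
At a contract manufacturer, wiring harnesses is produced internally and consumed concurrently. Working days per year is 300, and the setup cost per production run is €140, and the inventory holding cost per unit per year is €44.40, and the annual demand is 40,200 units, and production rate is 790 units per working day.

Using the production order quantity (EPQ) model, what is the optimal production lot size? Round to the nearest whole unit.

553 units

Daily demand d = 40,200/300 = 134.000; p = 790; 1 − d/p = 0.83038
EPQ = √(2DS / (H(1 − d/p)))
    = √(2 × 40,200 × 140 / (44.4 × 0.83038)) ≈ 552.54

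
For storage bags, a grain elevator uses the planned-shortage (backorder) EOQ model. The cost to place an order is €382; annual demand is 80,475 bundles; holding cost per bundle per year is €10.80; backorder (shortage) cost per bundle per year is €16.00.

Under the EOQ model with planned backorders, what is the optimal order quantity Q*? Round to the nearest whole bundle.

3,088 bundles

Q* = √(2DS/H) · √((H + b)/b)
   = √(2 × 80,475 × 382 / 10.8) · √((10.8 + 16) / 16)
   = 2,385.972 × 1.2942 ≈ 3,087.97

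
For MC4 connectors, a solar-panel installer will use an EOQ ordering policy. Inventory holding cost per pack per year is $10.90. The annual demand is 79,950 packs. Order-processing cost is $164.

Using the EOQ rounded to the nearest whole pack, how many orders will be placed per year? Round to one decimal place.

51.5 orders per year

Q* = √(2·D·S / H) = √(2·79,950·164 / 10.9) = √2,405,834.9 ≈ 1,551.08 → Q = 1,551
N = D/Q = 79,950/1,551 ≈ 51.547 orders/yr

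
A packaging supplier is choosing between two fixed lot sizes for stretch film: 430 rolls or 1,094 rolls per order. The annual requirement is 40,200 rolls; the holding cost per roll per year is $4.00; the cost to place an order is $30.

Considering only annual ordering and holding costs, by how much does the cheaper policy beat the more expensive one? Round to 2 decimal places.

For each Q, cost = (D/Q)·S + (Q/2)·H.
TC(430) = (40,200/430)×30 + (430/2)×4 = $3,664.65
TC(1,094) = (40,200/1,094)×30 + (1,094/2)×4 = $3,290.38
|ΔTC| = |$3,664.65 − $3,290.38| = $374.27

$374.27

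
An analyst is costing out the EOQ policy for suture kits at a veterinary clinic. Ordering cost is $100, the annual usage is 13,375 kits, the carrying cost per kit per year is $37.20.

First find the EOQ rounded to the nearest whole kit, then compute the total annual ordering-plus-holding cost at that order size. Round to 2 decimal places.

$9,975.47

EOQ = √(2DS/H) = √(2 × 13,375 × 100 / 37.2)
    = √(71,908.60) ≈ 268.16 → Q = 268 kits
Annual ordering cost = (D/Q)·S = (13,375/268) × 100 = $4,990.67
Annual holding cost  = (Q/2)·H = (268/2) × 37.2 = $4,984.80
Total = $4,990.67 + $4,984.80 = $9,975.47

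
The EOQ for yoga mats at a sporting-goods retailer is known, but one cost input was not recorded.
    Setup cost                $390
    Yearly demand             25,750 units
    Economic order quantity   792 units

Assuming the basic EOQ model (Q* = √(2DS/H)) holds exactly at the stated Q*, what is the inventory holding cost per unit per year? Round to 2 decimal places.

Since Q* = (2DS/H)^½, squaring gives Q*²·H = 2DS.
H = 2DS / Q² = 2 × 25,750 × 390 / 792² = 32.0200

$32.02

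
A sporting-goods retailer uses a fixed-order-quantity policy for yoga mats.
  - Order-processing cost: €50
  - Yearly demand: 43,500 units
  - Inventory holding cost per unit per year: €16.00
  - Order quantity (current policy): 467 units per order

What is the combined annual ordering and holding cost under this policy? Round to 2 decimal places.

Ordering: D/Q × S = 43,500/467 × €50 = €4,657.39
Holding:  Q/2 × H = 467/2 × €16 = €3,736.00
Total = €4,657.39 + €3,736.00 = €8,393.39

€8,393.39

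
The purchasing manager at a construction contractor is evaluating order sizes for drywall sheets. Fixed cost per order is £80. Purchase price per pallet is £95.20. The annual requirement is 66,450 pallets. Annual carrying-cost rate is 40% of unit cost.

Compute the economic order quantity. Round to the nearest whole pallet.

528 pallets

Holding cost per pallet per year: H = 40% × £95.2 = £38.0800
EOQ = √(2DS/H) = √(2 × 66,450 × 80 / 38.08)
    = √(279,201.68) ≈ 528.40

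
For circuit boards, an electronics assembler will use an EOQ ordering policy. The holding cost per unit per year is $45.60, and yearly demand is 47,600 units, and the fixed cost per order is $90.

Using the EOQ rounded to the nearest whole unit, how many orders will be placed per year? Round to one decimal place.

2DS/H = 2·47,600·90/45.6 = 187,894.74
EOQ = √187,894.74 ≈ 433.47 → Q = 433
Orders per year = D/Q = 47,600 / 433 = 109.931

109.9 orders per year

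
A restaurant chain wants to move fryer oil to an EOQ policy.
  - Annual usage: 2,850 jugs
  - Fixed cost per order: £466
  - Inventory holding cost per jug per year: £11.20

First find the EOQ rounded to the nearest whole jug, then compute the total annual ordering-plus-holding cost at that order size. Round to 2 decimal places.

2DS/H = 2·2,850·466/11.2 = 237,160.71
EOQ = √237,160.71 ≈ 486.99 → Q = 487 jugs
Annual ordering cost = (D/Q)·S = (2,850/487) × 466 = £2,727.10
Annual holding cost  = (Q/2)·H = (487/2) × 11.2 = £2,727.20
Total = £2,727.10 + £2,727.20 = £5,454.30

£5,454.30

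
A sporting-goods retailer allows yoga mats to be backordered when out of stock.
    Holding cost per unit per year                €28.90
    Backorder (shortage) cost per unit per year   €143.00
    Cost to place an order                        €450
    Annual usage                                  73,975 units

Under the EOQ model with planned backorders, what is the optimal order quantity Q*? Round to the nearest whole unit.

Q* = √(2DS/H) · √((H + b)/b)
   = √(2 × 73,975 × 450 / 28.9) · √((28.9 + 143) / 143)
   = 1,517.801 × 1.0964 ≈ 1,664.12

1,664 units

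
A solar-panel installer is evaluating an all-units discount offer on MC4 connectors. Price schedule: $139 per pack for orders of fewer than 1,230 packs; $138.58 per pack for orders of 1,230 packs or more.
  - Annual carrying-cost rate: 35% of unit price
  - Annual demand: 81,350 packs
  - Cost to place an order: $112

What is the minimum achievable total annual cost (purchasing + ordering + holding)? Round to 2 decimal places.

$11,310,719.82

H₁ = 35%×$139 = $48.6500;  H₂ = 35%×$138.58 = $48.5030
EOQ₁ = √(2×81,350×112/48.6500) = 612.01  (< 1,230, feasible at tier 1)
EOQ₂ = √(2×81,350×112/48.5030) = 612.94  (< 1,230 → use Q = 1,230 at tier-2 price)
TC(tier 1 (EOQ₁), Q≈612.0) = $11,337,424.48
TC(tier 2, Q≈1,230.0) = $11,310,719.82
Minimum at tier 2: $11,310,719.82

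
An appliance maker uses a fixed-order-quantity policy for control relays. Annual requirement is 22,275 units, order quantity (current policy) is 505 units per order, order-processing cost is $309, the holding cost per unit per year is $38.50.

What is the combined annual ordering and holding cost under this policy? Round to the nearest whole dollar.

$23,351

Ordering: D/Q × S = 22,275/505 × $309 = $13,629.65
Holding:  Q/2 × H = 505/2 × $38.5 = $9,721.25
Total = $13,629.65 + $9,721.25 = $23,350.90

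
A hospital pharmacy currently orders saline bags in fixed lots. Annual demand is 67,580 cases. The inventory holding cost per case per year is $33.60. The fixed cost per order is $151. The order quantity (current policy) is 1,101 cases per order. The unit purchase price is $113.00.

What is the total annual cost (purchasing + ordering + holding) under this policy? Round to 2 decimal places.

Annual ordering cost = (D/Q)·S = (67,580/1,101) × 151 = $9,268.47
Annual holding cost  = (Q/2)·H = (1,101/2) × 33.6 = $18,496.80
Purchase cost = D·C = 67,580 × 113 = $7,636,540.00
Total = $9,268.47 + $18,496.80 + $7,636,540.00 = $7,664,305.27

$7,664,305.27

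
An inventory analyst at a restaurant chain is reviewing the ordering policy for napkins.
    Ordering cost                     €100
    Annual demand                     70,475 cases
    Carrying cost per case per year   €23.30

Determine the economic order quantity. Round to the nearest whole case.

Optimal lot size Q* = (2 × 70,475 × €100 / €23.3)^½ ≈ 777.78

778 cases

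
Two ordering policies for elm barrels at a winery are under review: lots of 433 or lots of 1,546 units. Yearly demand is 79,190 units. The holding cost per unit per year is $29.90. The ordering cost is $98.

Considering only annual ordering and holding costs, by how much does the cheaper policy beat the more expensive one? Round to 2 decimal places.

$3,736.25

Annual cost at Q: ordering D·S/Q plus holding Q·H/2.
TC(433) = (79,190/433)×98 + (433/2)×29.9 = $24,396.26
TC(1,546) = (79,190/1,546)×98 + (1,546/2)×29.9 = $28,132.51
|ΔTC| = |$24,396.26 − $28,132.51| = $3,736.25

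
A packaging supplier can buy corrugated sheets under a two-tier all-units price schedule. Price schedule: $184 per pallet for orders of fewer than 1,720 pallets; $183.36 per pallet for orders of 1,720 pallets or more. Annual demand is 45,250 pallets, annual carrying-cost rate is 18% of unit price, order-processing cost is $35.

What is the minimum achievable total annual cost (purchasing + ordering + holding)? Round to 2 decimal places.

$8,326,344.91

H₁ = 18%×$184 = $33.1200;  H₂ = 18%×$183.36 = $33.0048
EOQ₁ = √(2×45,250×35/33.1200) = 309.25  (< 1,720, feasible at tier 1)
EOQ₂ = √(2×45,250×35/33.0048) = 309.79  (< 1,720 → use Q = 1,720 at tier-2 price)
TC(tier 1 (EOQ₁), Q≈309.3) = $8,336,242.44
TC(tier 2, Q≈1,720.0) = $8,326,344.91
Minimum at tier 2: $8,326,344.91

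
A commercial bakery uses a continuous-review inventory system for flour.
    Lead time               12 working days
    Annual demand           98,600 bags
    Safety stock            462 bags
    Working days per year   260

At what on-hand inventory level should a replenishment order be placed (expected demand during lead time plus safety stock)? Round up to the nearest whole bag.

Daily demand d = 98,600 / 260 = 379.231 bags/day
Demand during lead time = 379.231 × 12 = 4,550.77
Reorder point = 4,550.77 + 462 = 5,012.77 → round up

5,013 bags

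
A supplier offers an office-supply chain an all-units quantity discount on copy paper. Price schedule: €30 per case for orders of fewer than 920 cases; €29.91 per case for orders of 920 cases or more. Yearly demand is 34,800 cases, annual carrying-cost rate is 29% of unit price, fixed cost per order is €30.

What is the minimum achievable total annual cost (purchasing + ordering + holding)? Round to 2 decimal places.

H₁ = 29%×€30 = €8.7000;  H₂ = 29%×€29.91 = €8.6739
EOQ₁ = √(2×34,800×30/8.7000) = 489.90  (< 920, feasible at tier 1)
EOQ₂ = √(2×34,800×30/8.6739) = 490.63  (< 920 → use Q = 920 at tier-2 price)
TC(tier 1 (EOQ₁), Q≈489.9) = €1,048,262.11
TC(tier 2, Q≈920.0) = €1,045,992.78
Minimum at tier 2: €1,045,992.78

€1,045,992.78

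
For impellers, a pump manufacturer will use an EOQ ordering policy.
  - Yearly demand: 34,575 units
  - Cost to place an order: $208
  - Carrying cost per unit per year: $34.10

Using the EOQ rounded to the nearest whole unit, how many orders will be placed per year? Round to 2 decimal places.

53.27 orders per year

Optimal lot size Q* = (2 × 34,575 × $208 / $34.1)^½ ≈ 649.46 → Q = 649
N = D/Q = 34,575/649 ≈ 53.274 orders/yr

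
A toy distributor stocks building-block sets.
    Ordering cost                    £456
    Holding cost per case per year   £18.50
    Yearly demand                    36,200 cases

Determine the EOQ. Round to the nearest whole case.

Q* = √(2·D·S / H) = √(2·36,200·456 / 18.5) = √1,784,562.2 ≈ 1,335.88

1,336 cases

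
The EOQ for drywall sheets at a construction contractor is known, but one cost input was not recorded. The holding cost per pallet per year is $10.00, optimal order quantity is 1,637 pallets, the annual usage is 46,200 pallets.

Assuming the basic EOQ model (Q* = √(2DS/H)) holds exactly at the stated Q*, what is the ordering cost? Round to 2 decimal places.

From Q* = √(2DS/H) ⇒ Q*² = 2DS/H.
S = Q²H / (2D) = 1,637² × 10 / (2 × 46,200) = 290.0183

$290.02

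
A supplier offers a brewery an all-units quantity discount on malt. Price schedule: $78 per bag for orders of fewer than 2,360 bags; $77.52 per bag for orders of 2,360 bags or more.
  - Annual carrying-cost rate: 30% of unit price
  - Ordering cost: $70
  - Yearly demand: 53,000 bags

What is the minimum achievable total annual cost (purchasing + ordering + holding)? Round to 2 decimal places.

H₁ = 30%×$78 = $23.4000;  H₂ = 30%×$77.52 = $23.2560
EOQ₁ = √(2×53,000×70/23.4000) = 563.11  (< 2,360, feasible at tier 1)
EOQ₂ = √(2×53,000×70/23.2560) = 564.85  (< 2,360 → use Q = 2,360 at tier-2 price)
TC(tier 1 (EOQ₁), Q≈563.1) = $4,147,176.80
TC(tier 2, Q≈2,360.0) = $4,137,574.11
Minimum at tier 2: $4,137,574.11

$4,137,574.11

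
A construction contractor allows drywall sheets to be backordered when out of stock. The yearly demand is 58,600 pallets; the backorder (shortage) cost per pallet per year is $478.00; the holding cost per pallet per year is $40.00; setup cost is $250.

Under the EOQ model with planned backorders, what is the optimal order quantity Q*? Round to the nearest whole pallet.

Basic EOQ = √(2·58,600·250/40) = 855.862
Backorder adjustment √((H+b)/b) = √((40+478)/478) = 1.0410
Q* = 855.862 × 1.0410 ≈ 890.95

891 pallets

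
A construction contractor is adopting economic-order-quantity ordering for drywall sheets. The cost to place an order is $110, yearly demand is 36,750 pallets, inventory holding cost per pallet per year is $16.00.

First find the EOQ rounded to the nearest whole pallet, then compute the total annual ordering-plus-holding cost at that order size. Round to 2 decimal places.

EOQ = √(2DS/H) = √(2 × 36,750 × 110 / 16)
    = √(505,312.50) ≈ 710.85 → Q = 711 pallets
Ordering: D/Q × S = 36,750/711 × $110 = $5,685.65
Holding:  Q/2 × H = 711/2 × $16 = $5,688.00
Total = $5,685.65 + $5,688.00 = $11,373.65

$11,373.65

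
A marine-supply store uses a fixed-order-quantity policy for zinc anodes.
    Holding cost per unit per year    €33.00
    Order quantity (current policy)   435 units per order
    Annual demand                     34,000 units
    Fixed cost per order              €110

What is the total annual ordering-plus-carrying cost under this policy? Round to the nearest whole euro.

Orders/yr = 34,000/435 = 78.161; ordering cost = 78.161 × €110 = €8,597.70
Average inventory = 435/2 = 217.5; holding cost = 217.5 × €33 = €7,177.50
Total = €8,597.70 + €7,177.50 = €15,775.20

€15,775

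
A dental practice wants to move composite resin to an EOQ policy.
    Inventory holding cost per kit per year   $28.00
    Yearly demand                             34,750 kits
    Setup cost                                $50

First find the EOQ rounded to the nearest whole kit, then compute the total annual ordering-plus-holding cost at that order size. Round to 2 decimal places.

EOQ = √(2DS/H) = √(2 × 34,750 × 50 / 28)
    = √(124,107.14) ≈ 352.29 → Q = 352 kits
Annual ordering cost = (D/Q)·S = (34,750/352) × 50 = $4,936.08
Annual holding cost  = (Q/2)·H = (352/2) × 28 = $4,928.00
Total = $4,936.08 + $4,928.00 = $9,864.08

$9,864.08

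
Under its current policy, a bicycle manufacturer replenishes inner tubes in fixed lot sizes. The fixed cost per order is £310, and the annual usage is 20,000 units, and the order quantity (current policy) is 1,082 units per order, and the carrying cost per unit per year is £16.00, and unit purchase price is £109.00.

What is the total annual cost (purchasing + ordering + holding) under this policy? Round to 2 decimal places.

Annual ordering cost = (D/Q)·S = (20,000/1,082) × 310 = £5,730.13
Annual holding cost  = (Q/2)·H = (1,082/2) × 16 = £8,656.00
Purchase cost = D·C = 20,000 × 109 = £2,180,000.00
Total = £5,730.13 + £8,656.00 + £2,180,000.00 = £2,194,386.13

£2,194,386.13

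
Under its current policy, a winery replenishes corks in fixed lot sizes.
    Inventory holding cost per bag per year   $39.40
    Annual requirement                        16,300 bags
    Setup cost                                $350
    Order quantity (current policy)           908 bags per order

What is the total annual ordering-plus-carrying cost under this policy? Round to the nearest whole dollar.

$24,171

Annual ordering cost = (D/Q)·S = (16,300/908) × 350 = $6,283.04
Annual holding cost  = (Q/2)·H = (908/2) × 39.4 = $17,887.60
Total = $6,283.04 + $17,887.60 = $24,170.64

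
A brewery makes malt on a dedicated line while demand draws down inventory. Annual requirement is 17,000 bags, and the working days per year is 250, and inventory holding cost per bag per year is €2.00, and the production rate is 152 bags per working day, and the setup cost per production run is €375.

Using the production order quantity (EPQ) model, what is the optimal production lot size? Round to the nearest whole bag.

d = 17,000/250 = 68.0000 bags/day;  effective holding cost H(1 − d/p) = 2·(1 − 68.0000/152) = 1.10526
Q* = √(2DS / H_eff) = √(2·17,000·375 / 1.10526) ≈ 3,396.43

3,396 bags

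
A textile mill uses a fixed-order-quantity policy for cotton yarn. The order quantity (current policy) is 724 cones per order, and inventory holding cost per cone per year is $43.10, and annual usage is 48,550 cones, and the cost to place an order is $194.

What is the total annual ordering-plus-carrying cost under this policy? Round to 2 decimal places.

Orders/yr = 48,550/724 = 67.058; ordering cost = 67.058 × $194 = $13,009.25
Average inventory = 724/2 = 362; holding cost = 362 × $43.1 = $15,602.20
Total = $13,009.25 + $15,602.20 = $28,611.45

$28,611.45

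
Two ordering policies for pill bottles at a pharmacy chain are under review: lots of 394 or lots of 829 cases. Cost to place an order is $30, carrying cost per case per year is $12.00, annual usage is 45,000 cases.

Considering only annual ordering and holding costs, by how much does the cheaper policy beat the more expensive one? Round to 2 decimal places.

$812.07

For each Q, cost = (D/Q)·S + (Q/2)·H.
TC(394) = (45,000/394)×30 + (394/2)×12 = $5,790.40
TC(829) = (45,000/829)×30 + (829/2)×12 = $6,602.47
Lots of 394 are cheaper by $812.07.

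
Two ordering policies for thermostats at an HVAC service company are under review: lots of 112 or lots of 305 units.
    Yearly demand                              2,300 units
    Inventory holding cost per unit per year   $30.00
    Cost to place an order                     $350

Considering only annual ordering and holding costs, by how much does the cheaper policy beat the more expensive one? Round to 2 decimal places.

For each Q, cost = (D/Q)·S + (Q/2)·H.
TC(112) = (2,300/112)×350 + (112/2)×30 = $8,867.50
TC(305) = (2,300/305)×350 + (305/2)×30 = $7,214.34
Lots of 305 are cheaper by $1,653.16.

$1,653.16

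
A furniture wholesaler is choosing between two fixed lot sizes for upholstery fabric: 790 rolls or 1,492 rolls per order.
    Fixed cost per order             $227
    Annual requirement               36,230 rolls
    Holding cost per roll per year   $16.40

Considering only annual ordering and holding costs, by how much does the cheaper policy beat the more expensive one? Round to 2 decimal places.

For each Q, cost = (D/Q)·S + (Q/2)·H.
TC(790) = (36,230/790)×227 + (790/2)×16.4 = $16,888.39
TC(1,492) = (36,230/1,492)×227 + (1,492/2)×16.4 = $17,746.61
Lots of 790 are cheaper by $858.21.

$858.21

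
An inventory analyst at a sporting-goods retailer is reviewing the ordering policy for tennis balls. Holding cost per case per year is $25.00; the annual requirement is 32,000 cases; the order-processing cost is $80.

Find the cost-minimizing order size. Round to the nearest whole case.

453 cases

EOQ = √(2DS/H) = √(2 × 32,000 × 80 / 25)
    = √(204,800.00) ≈ 452.55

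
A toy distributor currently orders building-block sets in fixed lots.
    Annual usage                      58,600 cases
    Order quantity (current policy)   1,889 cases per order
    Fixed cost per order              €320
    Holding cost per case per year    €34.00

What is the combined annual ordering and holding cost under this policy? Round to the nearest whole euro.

€42,040

Orders/yr = 58,600/1,889 = 31.022; ordering cost = 31.022 × €320 = €9,926.95
Average inventory = 1,889/2 = 944.5; holding cost = 944.5 × €34 = €32,113.00
Total = €9,926.95 + €32,113.00 = €42,039.95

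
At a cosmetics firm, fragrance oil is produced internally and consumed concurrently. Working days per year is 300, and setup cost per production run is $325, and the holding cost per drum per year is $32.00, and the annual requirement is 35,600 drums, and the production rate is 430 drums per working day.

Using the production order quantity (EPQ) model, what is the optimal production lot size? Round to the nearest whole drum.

d = 35,600/300 = 118.6667 drums/day;  effective holding cost H(1 − d/p) = 32·(1 − 118.6667/430) = 23.16899
Q* = √(2DS / H_eff) = √(2·35,600·325 / 23.16899) ≈ 999.37

999 drums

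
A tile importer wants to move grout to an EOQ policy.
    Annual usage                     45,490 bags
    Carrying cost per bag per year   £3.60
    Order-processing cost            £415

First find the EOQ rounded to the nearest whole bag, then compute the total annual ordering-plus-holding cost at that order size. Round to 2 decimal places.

£11,658.65

Optimal lot size Q* = (2 × 45,490 × £415 / £3.6)^½ ≈ 3,238.51 → Q = 3,239 bags
Annual ordering cost = (D/Q)·S = (45,490/3,239) × 415 = £5,828.45
Annual holding cost  = (Q/2)·H = (3,239/2) × 3.6 = £5,830.20
Total = £5,828.45 + £5,830.20 = £11,658.65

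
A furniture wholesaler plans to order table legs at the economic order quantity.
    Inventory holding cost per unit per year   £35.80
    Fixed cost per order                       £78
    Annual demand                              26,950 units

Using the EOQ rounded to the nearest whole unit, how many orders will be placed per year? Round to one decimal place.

78.6 orders per year

Optimal lot size Q* = (2 × 26,950 × £78 / £35.8)^½ ≈ 342.69 → Q = 343
N = D/Q = 26,950/343 ≈ 78.571 orders/yr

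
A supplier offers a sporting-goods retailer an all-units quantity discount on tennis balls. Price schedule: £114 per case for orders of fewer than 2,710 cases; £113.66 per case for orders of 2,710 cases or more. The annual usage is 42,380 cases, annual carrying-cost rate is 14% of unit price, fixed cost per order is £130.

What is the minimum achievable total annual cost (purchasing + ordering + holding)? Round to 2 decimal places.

H₁ = 14%×£114 = £15.9600;  H₂ = 14%×£113.66 = £15.9124
EOQ₁ = √(2×42,380×130/15.9600) = 830.90  (< 2,710, feasible at tier 1)
EOQ₂ = √(2×42,380×130/15.9124) = 832.15  (< 2,710 → use Q = 2,710 at tier-2 price)
TC(tier 1 (EOQ₁), Q≈830.9) = £4,844,581.22
TC(tier 2, Q≈2,710.0) = £4,840,505.09
Minimum at tier 2: £4,840,505.09

£4,840,505.09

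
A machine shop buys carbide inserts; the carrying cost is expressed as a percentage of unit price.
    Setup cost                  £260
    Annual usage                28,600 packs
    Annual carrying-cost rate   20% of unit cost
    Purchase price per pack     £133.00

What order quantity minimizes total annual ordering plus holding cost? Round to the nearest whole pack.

748 packs

H = i·C = 0.2 × £133 = £26.6000 per pack-year
Q* = √(2·D·S / H) = √(2·28,600·260 / 26.6) = √559,097.7 ≈ 747.73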